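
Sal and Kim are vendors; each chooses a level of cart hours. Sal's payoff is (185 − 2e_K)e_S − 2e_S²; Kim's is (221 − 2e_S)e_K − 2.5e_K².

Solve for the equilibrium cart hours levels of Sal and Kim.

30.1875, 32.125

Expanding Sal's payoff: 185e_S − 2e_Ke_S − 2e_S².
∂π/∂e_S = 185 − 2e_K − 4e_S = 0, so e_S = 46.25 − 0.5e_K.
Likewise for Kim: e_K = 44.2 − 0.4e_S.
Plugging e_K into Sal's best response: e_S = 46.25 − 0.5(44.2 − 0.4e_S) ⇒ 0.8e_S = 24.15, so e_S = 30.1875.
Then e_K = 44.2 − 0.4·30.1875 = 32.125.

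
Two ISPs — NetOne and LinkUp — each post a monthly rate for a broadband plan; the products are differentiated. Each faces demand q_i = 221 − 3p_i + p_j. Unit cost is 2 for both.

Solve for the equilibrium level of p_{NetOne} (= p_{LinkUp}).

45.4

NetOne's profit: π = (p_{NetOne} − 2)(221 − 3p_{NetOne} + p_{LinkUp}).
∂π/∂p_{NetOne} = 227 − 6p_{NetOne} + p_{LinkUp} = 0 ⇒ p_{NetOne} = 227/6 + (1/6)p_{LinkUp}.
Setting p_{NetOne} = p_{LinkUp} in the reaction function: p_{NetOne} = 227/6 + (1/6)p_{NetOne}, so p_{NetOne} = (227/6) / (5/6) = 45.4.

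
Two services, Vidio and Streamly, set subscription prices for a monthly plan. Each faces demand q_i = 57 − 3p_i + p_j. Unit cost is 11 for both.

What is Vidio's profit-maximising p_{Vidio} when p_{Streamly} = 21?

Vidio's profit: π = (p_{Vidio} − 11)(57 − 3p_{Vidio} + p_{Streamly}).
∂π/∂p_{Vidio} = 90 − 6p_{Vidio} + p_{Streamly} = 0 ⇒ p_{Vidio} = 15 + (1/6)p_{Streamly}.
At p_{Streamly} = 21: p_{Vidio} = 15 + (1/6)·21 = 18.5.

18.5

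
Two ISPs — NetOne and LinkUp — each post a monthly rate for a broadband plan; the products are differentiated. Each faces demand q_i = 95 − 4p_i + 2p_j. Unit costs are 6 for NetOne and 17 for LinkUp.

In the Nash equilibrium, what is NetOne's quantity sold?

NetOne's profit: π = (p_{NetOne} − 6)(95 − 4p_{NetOne} + 2p_{LinkUp}).
∂π/∂p_{NetOne} = 119 − 8p_{NetOne} + 2p_{LinkUp} = 0 ⇒ p_{NetOne} = 14.875 + 0.25p_{LinkUp}.
Similarly p_{LinkUp} = 20.375 + 0.25p_{NetOne}.
Substituting the second reaction function into the first: p_{NetOne} = 14.875 + 0.25(20.375 + 0.25p_{NetOne}), which gives 0.9375p_{NetOne} = 639/32 ⇒ p_{NetOne} = 21.3.
Then p_{LinkUp} = 20.375 + 0.25·21.3 = 25.7.
q_{NetOne} = 95 − 4·21.3 + 2·25.7 = 61.2.

61.2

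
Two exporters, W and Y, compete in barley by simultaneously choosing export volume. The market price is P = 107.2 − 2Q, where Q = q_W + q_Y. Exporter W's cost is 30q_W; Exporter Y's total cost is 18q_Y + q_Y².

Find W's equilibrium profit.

Exporter W's profit: π = q_W(107.2 − 2(q_W + q_Y)) − 30q_W.
∂π/∂q_W = 77.2 − 4q_W − 2q_Y = 0, so q_W = 19.3 − 0.5q_Y.
For Y: ∂π/∂q_Y = 89.2 − 6q_Y − 2q_W = 0 ⇒ q_Y = 223/15 − (1/3)q_W.
Substituting the second reaction function into the first: q_W = 19.3 − 0.5(223/15 − (1/3)q_W), which gives (5/6)q_W = 178/15 ⇒ q_W = 14.24.
Then q_Y = 223/15 − (1/3)·14.24 = 10.12.
Price P = 107.2 − 2·24.36 = 58.48.
W's profit: (58.48 − 30)·14.24 = 405.5552.

405.5552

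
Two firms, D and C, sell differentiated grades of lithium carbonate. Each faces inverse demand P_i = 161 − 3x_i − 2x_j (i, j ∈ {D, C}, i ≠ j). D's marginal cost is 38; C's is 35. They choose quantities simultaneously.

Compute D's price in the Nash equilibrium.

Firm D's profit: π = x_D(161 − 3x_D − 2x_C) − 38x_D.
∂π/∂x_D = 123 − 6x_D − 2x_C = 0 ⇒ x_D = 20.5 − (1/3)x_C.
Similarly x_C = 21 − (1/3)x_D.
Plugging x_C into D's best response: x_D = 20.5 − (1/3)(21 − (1/3)x_D) ⇒ (8/9)x_D = 13.5, so x_D = 15.1875.
Then x_C = 21 − (1/3)·15.1875 = 15.9375.
P_D = 161 − 3·15.1875 − 2·15.9375 = 83.5625.

83.5625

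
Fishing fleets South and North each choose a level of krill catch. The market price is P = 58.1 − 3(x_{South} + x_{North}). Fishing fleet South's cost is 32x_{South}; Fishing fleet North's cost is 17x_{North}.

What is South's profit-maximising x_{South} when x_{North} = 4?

Fishing fleet South's profit: π = x_{South}(58.1 − 3(x_{South} + x_{North})) − 32x_{South}.
∂π/∂x_{South} = 26.1 − 6x_{South} − 3x_{North} = 0, so x_{South} = 4.35 − 0.5x_{North}.
At x_{North} = 4: x_{South} = 4.35 − 0.5·4 = 2.35.

2.35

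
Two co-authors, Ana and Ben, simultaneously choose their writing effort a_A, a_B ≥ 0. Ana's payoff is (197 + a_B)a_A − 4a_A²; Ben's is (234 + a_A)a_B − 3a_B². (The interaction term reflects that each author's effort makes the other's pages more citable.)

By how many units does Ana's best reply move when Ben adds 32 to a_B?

Expanding Ana's payoff: 197a_A + a_Ba_A − 4a_A².
∂π/∂a_A = 197 + a_B − 8a_A = 0, so a_A = 24.625 + 0.125a_B.
The reaction-function slope is 0.125, so a 32-unit rise in a_B moves a_A by 0.125 × 32 = 4. Ana's best response rises — the actions are strategic complements.

4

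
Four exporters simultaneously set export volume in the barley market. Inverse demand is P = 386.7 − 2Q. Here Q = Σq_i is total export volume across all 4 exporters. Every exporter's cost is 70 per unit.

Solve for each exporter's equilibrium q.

A representative exporter's profit is π_i = q_i(386.7 − 2Q) − 70q_i, with Q = q_i + Σ_{j≠i} q_j.
First-order condition: 316.7 − 4q_i − 2Σ_{j≠i} q_j = 0.
In a symmetric equilibrium every exporter chooses the same q, so Σ_{j≠i} q_j = 3q. The condition becomes 316.7 − 10q = 0, giving q = 316.7/10 = 31.67.

31.67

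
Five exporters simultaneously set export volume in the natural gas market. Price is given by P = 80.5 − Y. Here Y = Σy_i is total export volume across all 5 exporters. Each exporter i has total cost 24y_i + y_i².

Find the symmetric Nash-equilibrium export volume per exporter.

A representative exporter's profit is π_i = y_i(80.5 − Y) − 24y_i − y_i², with Y = y_i + Σ_{j≠i} y_j.
First-order condition: 56.5 − 4y_i − Σ_{j≠i} y_j = 0.
In a symmetric equilibrium every exporter chooses the same y, so Σ_{j≠i} y_j = 4y. The condition becomes 56.5 − 8y = 0, giving y = 56.5/8 = 7.0625.

7.0625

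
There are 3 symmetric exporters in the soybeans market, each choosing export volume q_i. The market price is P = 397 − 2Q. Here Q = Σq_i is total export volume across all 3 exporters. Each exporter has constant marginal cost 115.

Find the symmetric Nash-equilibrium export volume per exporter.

35.25

A representative exporter's profit is π_i = q_i(397 − 2Q) − 115q_i, with Q = q_i + Σ_{j≠i} q_j.
First-order condition: 282 − 4q_i − 2Σ_{j≠i} q_j = 0.
Imposing symmetry (q_j = q for all j) turns Σ_{j≠i} q_j into 2q, so 282 = 8q and q = 35.25.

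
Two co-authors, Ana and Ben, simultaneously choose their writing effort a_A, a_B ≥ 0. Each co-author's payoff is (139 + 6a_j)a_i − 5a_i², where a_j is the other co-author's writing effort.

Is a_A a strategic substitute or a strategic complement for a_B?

Ana's payoff is (139 + 6a_B)a_A − 5a_A².
∂π/∂a_A = 139 + 6a_B − 10a_A = 0, so a_A = 13.9 + 0.6a_B.
The best-response slope da_A/da_B = 0.6 > 0: the reaction function is upward-sloping, so the choices are strategic complements.

strategic complements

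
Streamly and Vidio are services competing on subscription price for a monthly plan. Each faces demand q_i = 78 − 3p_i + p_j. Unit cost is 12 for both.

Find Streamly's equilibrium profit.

349.92

Streamly's profit: π = (p_{Streamly} − 12)(78 − 3p_{Streamly} + p_{Vidio}).
∂π/∂p_{Streamly} = 114 − 6p_{Streamly} + p_{Vidio} = 0 ⇒ p_{Streamly} = 19 + (1/6)p_{Vidio}.
The game is symmetric, so in equilibrium p_{Vidio} = p_{Streamly}: the reaction function gives (5/6)p_{Streamly} = 19, hence p_{Streamly} = 22.8.
q_{Streamly} = 78 − 3·22.8 + 22.8 = 32.4.
Profit = (22.8 − 12)·32.4 = 349.92.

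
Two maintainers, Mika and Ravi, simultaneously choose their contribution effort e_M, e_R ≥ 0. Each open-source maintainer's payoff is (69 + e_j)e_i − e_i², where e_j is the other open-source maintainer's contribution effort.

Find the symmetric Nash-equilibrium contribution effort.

69

Mika's payoff is (69 + e_R)e_M − e_M².
∂π/∂e_M = 69 + e_R − 2e_M = 0, so e_M = 34.5 + 0.5e_R.
Setting e_M = e_R in the reaction function: e_M = 34.5 + 0.5e_M, so e_M = 34.5 / 0.5 = 69.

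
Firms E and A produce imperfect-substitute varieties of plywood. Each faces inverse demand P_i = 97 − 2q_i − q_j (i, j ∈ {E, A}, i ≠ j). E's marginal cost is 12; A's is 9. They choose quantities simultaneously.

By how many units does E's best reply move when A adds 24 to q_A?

-6

Firm E's profit: π = q_E(97 − 2q_E − q_A) − 12q_E.
∂π/∂q_E = 85 − 4q_E − q_A = 0 ⇒ q_E = 21.25 − 0.25q_A.
The reaction-function slope is −0.25, so a 24-unit rise in q_A moves q_E by −0.25 × 24 = −6. E's best response falls — the actions are strategic substitutes.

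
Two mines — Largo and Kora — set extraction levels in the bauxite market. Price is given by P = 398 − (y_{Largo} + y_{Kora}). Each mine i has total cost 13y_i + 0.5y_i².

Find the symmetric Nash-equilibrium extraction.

Mine Largo's profit: π = y_{Largo}(398 − (y_{Largo} + y_{Kora})) − 13y_{Largo} − 0.5y_{Largo}².
∂π/∂y_{Largo} = 385 − 3y_{Largo} − y_{Kora} = 0, so y_{Largo} = 385/3 − (1/3)y_{Kora}.
The game is symmetric, so in equilibrium y_{Kora} = y_{Largo}: the reaction function gives (4/3)y_{Largo} = 385/3, hence y_{Largo} = 96.25.

96.25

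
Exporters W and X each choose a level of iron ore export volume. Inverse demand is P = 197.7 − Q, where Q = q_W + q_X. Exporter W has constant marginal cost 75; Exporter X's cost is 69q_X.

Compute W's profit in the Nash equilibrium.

1513.21

Exporter W's profit: π = q_W(197.7 − (q_W + q_X)) − 75q_W.
∂π/∂q_W = 122.7 − 2q_W − q_X = 0, so q_W = 61.35 − 0.5q_X.
By the same steps for X: q_X = 64.35 − 0.5q_W.
Substituting the second reaction function into the first: q_W = 61.35 − 0.5(64.35 − 0.5q_W), which gives 0.75q_W = 29.175 ⇒ q_W = 38.9.
Then q_X = 64.35 − 0.5·38.9 = 44.9.
Price P = 197.7 − 83.8 = 113.9.
W's profit: (113.9 − 75)·38.9 = 1513.21.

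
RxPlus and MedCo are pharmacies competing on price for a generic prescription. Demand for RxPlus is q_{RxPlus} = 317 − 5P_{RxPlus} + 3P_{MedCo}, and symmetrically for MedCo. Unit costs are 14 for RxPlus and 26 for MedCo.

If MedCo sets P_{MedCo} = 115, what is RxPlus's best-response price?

RxPlus's profit: π = (P_{RxPlus} − 14)(317 − 5P_{RxPlus} + 3P_{MedCo}).
∂π/∂P_{RxPlus} = 387 − 10P_{RxPlus} + 3P_{MedCo} = 0 ⇒ P_{RxPlus} = 38.7 + 0.3P_{MedCo}.
At P_{MedCo} = 115: P_{RxPlus} = 38.7 + 0.3·115 = 73.2.

73.2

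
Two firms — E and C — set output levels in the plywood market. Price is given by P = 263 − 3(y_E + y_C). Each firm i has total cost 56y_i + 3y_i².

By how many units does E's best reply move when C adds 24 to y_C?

Firm E's profit: π = y_E(263 − 3(y_E + y_C)) − 56y_E − 3y_E².
∂π/∂y_E = 207 − 12y_E − 3y_C = 0, so y_E = 17.25 − 0.25y_C.
The reaction-function slope is −0.25, so a 24-unit rise in y_C moves y_E by −0.25 × 24 = −6. E's best response falls — the actions are strategic substitutes.

-6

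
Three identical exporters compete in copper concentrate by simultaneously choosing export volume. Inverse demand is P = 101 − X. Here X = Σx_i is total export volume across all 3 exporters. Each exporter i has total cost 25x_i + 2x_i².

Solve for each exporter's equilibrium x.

A representative exporter's profit is π_i = x_i(101 − X) − 25x_i − 2x_i², with X = x_i + Σ_{j≠i} x_j.
First-order condition: 76 − 6x_i − Σ_{j≠i} x_j = 0.
Imposing symmetry (x_j = x for all j) turns Σ_{j≠i} x_j into 2x, so 76 = 8x and x = 9.5.

9.5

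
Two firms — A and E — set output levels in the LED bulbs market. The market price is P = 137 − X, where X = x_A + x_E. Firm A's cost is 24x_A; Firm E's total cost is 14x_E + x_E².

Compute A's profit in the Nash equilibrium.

2209

Firm A's profit: π = x_A(137 − (x_A + x_E)) − 24x_A.
∂π/∂x_A = 113 − 2x_A − x_E = 0, so x_A = 56.5 − 0.5x_E.
For E: ∂π/∂x_E = 123 − 4x_E − x_A = 0 ⇒ x_E = 30.75 − 0.25x_A.
Solving the two reaction functions simultaneously: (1 − (−0.5)(−0.25))x_A = 56.5 − 0.5·30.75, so 0.875x_A = 41.125 and x_A = 47.
Then x_E = 30.75 − 0.25·47 = 19.
Price P = 137 − 66 = 71.
A's profit: (71 − 24)·47 = 2209.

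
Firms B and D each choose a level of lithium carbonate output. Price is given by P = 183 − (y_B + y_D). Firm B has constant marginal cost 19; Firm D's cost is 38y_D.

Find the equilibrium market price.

Firm B's profit: π = y_B(183 − (y_B + y_D)) − 19y_B.
∂π/∂y_B = 164 − 2y_B − y_D = 0, so y_B = 82 − 0.5y_D.
By the same steps for D: y_D = 72.5 − 0.5y_B.
Plugging y_D into B's best response: y_B = 82 − 0.5(72.5 − 0.5y_B) ⇒ 0.75y_B = 45.75, so y_B = 61.
Then y_D = 72.5 − 0.5·61 = 42.
Equilibrium price: P = 183 − 103 = 80.

80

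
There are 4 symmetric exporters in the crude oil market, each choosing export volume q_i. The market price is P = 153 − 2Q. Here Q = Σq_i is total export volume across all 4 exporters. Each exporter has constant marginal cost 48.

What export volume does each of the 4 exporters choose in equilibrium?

A representative exporter's profit is π_i = q_i(153 − 2Q) − 48q_i, with Q = q_i + Σ_{j≠i} q_j.
First-order condition: 105 − 4q_i − 2Σ_{j≠i} q_j = 0.
In a symmetric equilibrium every exporter chooses the same q, so Σ_{j≠i} q_j = 3q. The condition becomes 105 − 10q = 0, giving q = 105/10 = 10.5.

10.5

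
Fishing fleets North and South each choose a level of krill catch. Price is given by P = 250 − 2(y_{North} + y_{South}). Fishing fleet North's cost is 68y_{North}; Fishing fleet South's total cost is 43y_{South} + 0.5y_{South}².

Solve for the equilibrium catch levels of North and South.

Fishing fleet North's profit: π = y_{North}(250 − 2(y_{North} + y_{South})) − 68y_{North}.
∂π/∂y_{North} = 182 − 4y_{North} − 2y_{South} = 0, so y_{North} = 45.5 − 0.5y_{South}.
For South: ∂π/∂y_{South} = 207 − 5y_{South} − 2y_{North} = 0 ⇒ y_{South} = 41.4 − 0.4y_{North}.
Solving the two reaction functions simultaneously: (1 − (−0.5)(−0.4))y_{North} = 45.5 − 0.5·41.4, so 0.8y_{North} = 24.8 and y_{North} = 31.
Then y_{South} = 41.4 − 0.4·31 = 29.

31, 29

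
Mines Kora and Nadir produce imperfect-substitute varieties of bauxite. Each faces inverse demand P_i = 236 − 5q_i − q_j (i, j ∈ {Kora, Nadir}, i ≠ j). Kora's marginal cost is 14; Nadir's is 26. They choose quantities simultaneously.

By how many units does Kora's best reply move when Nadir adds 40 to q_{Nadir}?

-4

Mine Kora's profit: π = q_{Kora}(236 − 5q_{Kora} − q_{Nadir}) − 14q_{Kora}.
∂π/∂q_{Kora} = 222 − 10q_{Kora} − q_{Nadir} = 0 ⇒ q_{Kora} = 22.2 − 0.1q_{Nadir}.
The reaction-function slope is −0.1, so a 40-unit rise in q_{Nadir} moves q_{Kora} by −0.1 × 40 = −4. Kora's best response falls — the actions are strategic substitutes.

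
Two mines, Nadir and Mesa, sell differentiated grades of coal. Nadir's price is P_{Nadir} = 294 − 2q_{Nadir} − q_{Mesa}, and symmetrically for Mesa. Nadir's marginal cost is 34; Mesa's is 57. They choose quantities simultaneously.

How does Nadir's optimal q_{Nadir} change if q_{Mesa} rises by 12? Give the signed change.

-3

Mine Nadir's profit: π = q_{Nadir}(294 − 2q_{Nadir} − q_{Mesa}) − 34q_{Nadir}.
∂π/∂q_{Nadir} = 260 − 4q_{Nadir} − q_{Mesa} = 0 ⇒ q_{Nadir} = 65 − 0.25q_{Mesa}.
The reaction-function slope is −0.25, so a 12-unit rise in q_{Mesa} moves q_{Nadir} by −0.25 × 12 = −3. Nadir's best response falls — the actions are strategic substitutes.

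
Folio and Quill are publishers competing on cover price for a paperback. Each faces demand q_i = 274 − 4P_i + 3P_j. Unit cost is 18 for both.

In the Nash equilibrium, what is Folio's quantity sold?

Folio's profit: π = (P_{Folio} − 18)(274 − 4P_{Folio} + 3P_{Quill}).
∂π/∂P_{Folio} = 346 − 8P_{Folio} + 3P_{Quill} = 0 ⇒ P_{Folio} = 43.25 + 0.375P_{Quill}.
The game is symmetric, so in equilibrium P_{Quill} = P_{Folio}: the reaction function gives 0.625P_{Folio} = 43.25, hence P_{Folio} = 69.2.
q_{Folio} = 274 − 4·69.2 + 3·69.2 = 204.8.

204.8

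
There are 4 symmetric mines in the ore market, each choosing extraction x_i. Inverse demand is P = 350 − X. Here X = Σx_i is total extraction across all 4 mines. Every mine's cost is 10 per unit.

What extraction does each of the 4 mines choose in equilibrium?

A representative mine's profit is π_i = x_i(350 − X) − 10x_i, with X = x_i + Σ_{j≠i} x_j.
First-order condition: 340 − 2x_i − Σ_{j≠i} x_j = 0.
With identical mines, set every x_j = x: then 340 − 2x − 3x = 0, i.e. x = 340/5 = 68.

68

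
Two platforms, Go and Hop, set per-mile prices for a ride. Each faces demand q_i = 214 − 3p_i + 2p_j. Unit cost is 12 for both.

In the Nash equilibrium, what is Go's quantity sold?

Go's profit: π = (p_{Go} − 12)(214 − 3p_{Go} + 2p_{Hop}).
∂π/∂p_{Go} = 250 − 6p_{Go} + 2p_{Hop} = 0 ⇒ p_{Go} = 125/3 + (1/3)p_{Hop}.
By symmetry p_{Hop} = p_{Go}; substituting into the reaction function, (2/3)p_{Go} = 125/3 and p_{Go} = 62.5.
q_{Go} = 214 − 3·62.5 + 2·62.5 = 151.5.

151.5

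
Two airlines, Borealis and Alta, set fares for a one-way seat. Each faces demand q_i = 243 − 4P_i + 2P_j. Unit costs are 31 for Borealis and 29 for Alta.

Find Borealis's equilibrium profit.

3576.04

Borealis's profit: π = (P_{Borealis} − 31)(243 − 4P_{Borealis} + 2P_{Alta}).
∂π/∂P_{Borealis} = 367 − 8P_{Borealis} + 2P_{Alta} = 0 ⇒ P_{Borealis} = 45.875 + 0.25P_{Alta}.
Similarly P_{Alta} = 44.875 + 0.25P_{Borealis}.
Plugging P_{Alta} into Borealis's best response: P_{Borealis} = 45.875 + 0.25(44.875 + 0.25P_{Borealis}) ⇒ 0.9375P_{Borealis} = 1827/32, so P_{Borealis} = 60.9.
Then P_{Alta} = 44.875 + 0.25·60.9 = 60.1.
q_{Borealis} = 243 − 4·60.9 + 2·60.1 = 119.6.
Profit = (60.9 − 31)·119.6 = 3576.04.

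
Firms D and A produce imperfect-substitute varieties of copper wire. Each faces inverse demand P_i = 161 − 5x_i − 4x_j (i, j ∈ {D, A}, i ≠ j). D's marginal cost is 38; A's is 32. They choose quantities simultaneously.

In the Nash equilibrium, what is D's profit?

361.25

Firm D's profit: π = x_D(161 − 5x_D − 4x_A) − 38x_D.
∂π/∂x_D = 123 − 10x_D − 4x_A = 0 ⇒ x_D = 12.3 − 0.4x_A.
Similarly x_A = 12.9 − 0.4x_D.
Plugging x_A into D's best response: x_D = 12.3 − 0.4(12.9 − 0.4x_D) ⇒ 0.84x_D = 7.14, so x_D = 8.5.
Then x_A = 12.9 − 0.4·8.5 = 9.5.
P_D = 161 − 5·8.5 − 4·9.5 = 80.5.
Profit = (80.5 − 38)·8.5 = 361.25.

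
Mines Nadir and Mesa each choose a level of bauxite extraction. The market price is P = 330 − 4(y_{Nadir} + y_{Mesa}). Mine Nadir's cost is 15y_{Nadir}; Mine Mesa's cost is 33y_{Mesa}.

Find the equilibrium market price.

Mine Nadir's profit: π = y_{Nadir}(330 − 4(y_{Nadir} + y_{Mesa})) − 15y_{Nadir}.
∂π/∂y_{Nadir} = 315 − 8y_{Nadir} − 4y_{Mesa} = 0, so y_{Nadir} = 39.375 − 0.5y_{Mesa}.
By the same steps for Mesa: y_{Mesa} = 37.125 − 0.5y_{Nadir}.
Substituting the second reaction function into the first: y_{Nadir} = 39.375 − 0.5(37.125 − 0.5y_{Nadir}), which gives 0.75y_{Nadir} = 20.8125 ⇒ y_{Nadir} = 27.75.
Then y_{Mesa} = 37.125 − 0.5·27.75 = 23.25.
Equilibrium price: P = 330 − 4·51 = 126.

126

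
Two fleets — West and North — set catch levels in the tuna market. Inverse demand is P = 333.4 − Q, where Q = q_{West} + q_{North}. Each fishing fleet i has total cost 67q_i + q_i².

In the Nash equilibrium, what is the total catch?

Fishing fleet West's profit: π = q_{West}(333.4 − (q_{West} + q_{North})) − 67q_{West} − q_{West}².
∂π/∂q_{West} = 266.4 − 4q_{West} − q_{North} = 0, so q_{West} = 66.6 − 0.25q_{North}.
Setting q_{West} = q_{North} in the reaction function: q_{West} = 66.6 − 0.25q_{West}, so q_{West} = 66.6 / 1.25 = 53.28.
Total catch: 53.28 + 53.28 = 106.56.

106.56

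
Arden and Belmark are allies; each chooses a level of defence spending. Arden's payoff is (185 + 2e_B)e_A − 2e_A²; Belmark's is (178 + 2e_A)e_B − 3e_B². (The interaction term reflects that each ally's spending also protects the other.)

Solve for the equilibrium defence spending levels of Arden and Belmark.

73.3, 54.1

Expanding Arden's payoff: 185e_A + 2e_Be_A − 2e_A².
∂π/∂e_A = 185 + 2e_B − 4e_A = 0, so e_A = 46.25 + 0.5e_B.
Likewise for Belmark: e_B = 89/3 + (1/3)e_A.
Substituting the second reaction function into the first: e_A = 46.25 + 0.5(89/3 + (1/3)e_A), which gives (5/6)e_A = 733/12 ⇒ e_A = 73.3.
Then e_B = 89/3 + (1/3)·73.3 = 54.1.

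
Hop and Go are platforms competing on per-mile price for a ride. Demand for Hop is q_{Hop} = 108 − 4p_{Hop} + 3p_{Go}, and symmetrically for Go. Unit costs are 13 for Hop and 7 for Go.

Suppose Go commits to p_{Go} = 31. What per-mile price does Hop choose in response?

31.625

Hop's profit: π = (p_{Hop} − 13)(108 − 4p_{Hop} + 3p_{Go}).
∂π/∂p_{Hop} = 160 − 8p_{Hop} + 3p_{Go} = 0 ⇒ p_{Hop} = 20 + 0.375p_{Go}.
At p_{Go} = 31: p_{Hop} = 20 + 0.375·31 = 31.625.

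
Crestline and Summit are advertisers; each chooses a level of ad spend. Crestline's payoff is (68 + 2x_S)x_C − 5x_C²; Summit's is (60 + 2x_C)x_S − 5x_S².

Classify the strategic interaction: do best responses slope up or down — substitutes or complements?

Expanding Crestline's payoff: 68x_C + 2x_Sx_C − 5x_C².
∂π/∂x_C = 68 + 2x_S − 10x_C = 0, so x_C = 6.8 + 0.2x_S.
The best-response slope dx_C/dx_S = 0.2 > 0: the reaction function is upward-sloping, so the choices are strategic complements.

strategic complements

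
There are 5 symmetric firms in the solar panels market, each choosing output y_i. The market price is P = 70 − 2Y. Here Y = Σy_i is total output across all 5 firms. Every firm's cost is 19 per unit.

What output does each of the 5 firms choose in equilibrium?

4.25

A representative firm's profit is π_i = y_i(70 − 2Y) − 19y_i, with Y = y_i + Σ_{j≠i} y_j.
First-order condition: 51 − 4y_i − 2Σ_{j≠i} y_j = 0.
Imposing symmetry (y_j = y for all j) turns Σ_{j≠i} y_j into 4y, so 51 = 12y and y = 4.25.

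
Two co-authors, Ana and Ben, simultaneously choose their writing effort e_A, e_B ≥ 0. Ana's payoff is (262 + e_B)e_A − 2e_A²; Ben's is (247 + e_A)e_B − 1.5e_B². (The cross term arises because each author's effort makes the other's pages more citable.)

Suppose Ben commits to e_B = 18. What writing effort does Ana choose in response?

Expanding Ana's payoff: 262e_A + e_Be_A − 2e_A².
∂π/∂e_A = 262 + e_B − 4e_A = 0, so e_A = 65.5 + 0.25e_B.
At e_B = 18: e_A = 65.5 + 0.25·18 = 70.

70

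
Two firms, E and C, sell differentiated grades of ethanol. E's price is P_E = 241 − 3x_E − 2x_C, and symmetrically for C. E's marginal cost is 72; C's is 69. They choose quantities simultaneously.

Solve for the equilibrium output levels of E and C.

Firm E's profit: π = x_E(241 − 3x_E − 2x_C) − 72x_E.
∂π/∂x_E = 169 − 6x_E − 2x_C = 0 ⇒ x_E = 169/6 − (1/3)x_C.
Similarly x_C = 86/3 − (1/3)x_E.
Solving the two reaction functions simultaneously: (1 − (−1/3)(−1/3))x_E = 169/6 − (1/3)·(86/3), so (8/9)x_E = 335/18 and x_E = 20.9375.
Then x_C = 86/3 − (1/3)·20.9375 = 21.6875.

20.9375, 21.6875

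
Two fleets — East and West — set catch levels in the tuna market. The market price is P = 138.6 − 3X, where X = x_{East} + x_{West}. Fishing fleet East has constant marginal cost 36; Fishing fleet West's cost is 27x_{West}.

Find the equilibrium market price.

Fishing fleet East's profit: π = x_{East}(138.6 − 3(x_{East} + x_{West})) − 36x_{East}.
∂π/∂x_{East} = 102.6 − 6x_{East} − 3x_{West} = 0, so x_{East} = 17.1 − 0.5x_{West}.
By the same steps for West: x_{West} = 18.6 − 0.5x_{East}.
Plugging x_{West} into East's best response: x_{East} = 17.1 − 0.5(18.6 − 0.5x_{East}) ⇒ 0.75x_{East} = 7.8, so x_{East} = 10.4.
Then x_{West} = 18.6 − 0.5·10.4 = 13.4.
Equilibrium price: P = 138.6 − 3·23.8 = 67.2.

67.2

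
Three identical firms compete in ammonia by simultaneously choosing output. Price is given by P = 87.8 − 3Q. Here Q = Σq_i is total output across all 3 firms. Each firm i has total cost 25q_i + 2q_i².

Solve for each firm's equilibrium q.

3.925

A representative firm's profit is π_i = q_i(87.8 − 3Q) − 25q_i − 2q_i², with Q = q_i + Σ_{j≠i} q_j.
First-order condition: 62.8 − 10q_i − 3Σ_{j≠i} q_j = 0.
Imposing symmetry (q_j = q for all j) turns Σ_{j≠i} q_j into 2q, so 62.8 = 16q and q = 3.925.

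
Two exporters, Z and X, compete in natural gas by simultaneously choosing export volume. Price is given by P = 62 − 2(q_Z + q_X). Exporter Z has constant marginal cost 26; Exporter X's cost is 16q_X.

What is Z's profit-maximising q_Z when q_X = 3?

Exporter Z's profit: π = q_Z(62 − 2(q_Z + q_X)) − 26q_Z.
∂π/∂q_Z = 36 − 4q_Z − 2q_X = 0, so q_Z = 9 − 0.5q_X.
At q_X = 3: q_Z = 9 − 0.5·3 = 7.5.

7.5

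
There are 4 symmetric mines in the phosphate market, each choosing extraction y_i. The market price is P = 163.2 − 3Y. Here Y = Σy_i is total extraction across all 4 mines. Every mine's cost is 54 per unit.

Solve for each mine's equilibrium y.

7.28

A representative mine's profit is π_i = y_i(163.2 − 3Y) − 54y_i, with Y = y_i + Σ_{j≠i} y_j.
First-order condition: 109.2 − 6y_i − 3Σ_{j≠i} y_j = 0.
Imposing symmetry (y_j = y for all j) turns Σ_{j≠i} y_j into 3y, so 109.2 = 15y and y = 7.28.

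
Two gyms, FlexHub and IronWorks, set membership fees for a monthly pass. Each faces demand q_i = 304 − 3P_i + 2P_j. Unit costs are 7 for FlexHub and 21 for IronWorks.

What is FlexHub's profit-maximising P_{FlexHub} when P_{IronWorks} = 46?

69.5

FlexHub's profit: π = (P_{FlexHub} − 7)(304 − 3P_{FlexHub} + 2P_{IronWorks}).
∂π/∂P_{FlexHub} = 325 − 6P_{FlexHub} + 2P_{IronWorks} = 0 ⇒ P_{FlexHub} = 325/6 + (1/3)P_{IronWorks}.
At P_{IronWorks} = 46: P_{FlexHub} = 325/6 + (1/3)·46 = 69.5.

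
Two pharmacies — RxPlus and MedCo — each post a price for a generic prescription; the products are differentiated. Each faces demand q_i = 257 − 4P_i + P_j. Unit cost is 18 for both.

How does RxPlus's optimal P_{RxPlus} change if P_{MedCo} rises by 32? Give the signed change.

RxPlus's profit: π = (P_{RxPlus} − 18)(257 − 4P_{RxPlus} + P_{MedCo}).
∂π/∂P_{RxPlus} = 329 − 8P_{RxPlus} + P_{MedCo} = 0 ⇒ P_{RxPlus} = 41.125 + 0.125P_{MedCo}.
The reaction-function slope is 0.125, so a 32-unit rise in P_{MedCo} moves P_{RxPlus} by 0.125 × 32 = 4. RxPlus's best response rises — the actions are strategic complements.

4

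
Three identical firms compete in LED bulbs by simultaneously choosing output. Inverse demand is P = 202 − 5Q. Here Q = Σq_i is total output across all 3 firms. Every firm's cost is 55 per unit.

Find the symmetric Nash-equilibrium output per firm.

7.35

A representative firm's profit is π_i = q_i(202 − 5Q) − 55q_i, with Q = q_i + Σ_{j≠i} q_j.
First-order condition: 147 − 10q_i − 5Σ_{j≠i} q_j = 0.
With identical firms, set every q_j = q: then 147 − 10q − 10q = 0, i.e. q = 147/20 = 7.35.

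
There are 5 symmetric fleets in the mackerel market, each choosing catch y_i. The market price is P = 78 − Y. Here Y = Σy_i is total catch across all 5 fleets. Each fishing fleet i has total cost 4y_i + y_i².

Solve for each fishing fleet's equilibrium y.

A representative fishing fleet's profit is π_i = y_i(78 − Y) − 4y_i − y_i², with Y = y_i + Σ_{j≠i} y_j.
First-order condition: 74 − 4y_i − Σ_{j≠i} y_j = 0.
With identical fishing fleets, set every y_j = y: then 74 − 4y − 4y = 0, i.e. y = 74/8 = 9.25.

9.25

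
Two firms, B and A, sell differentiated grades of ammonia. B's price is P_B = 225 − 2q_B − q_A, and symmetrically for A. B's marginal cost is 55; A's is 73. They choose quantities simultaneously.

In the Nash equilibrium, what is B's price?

Firm B's profit: π = q_B(225 − 2q_B − q_A) − 55q_B.
∂π/∂q_B = 170 − 4q_B − q_A = 0 ⇒ q_B = 42.5 − 0.25q_A.
Similarly q_A = 38 − 0.25q_B.
Substituting the second reaction function into the first: q_B = 42.5 − 0.25(38 − 0.25q_B), which gives 0.9375q_B = 33 ⇒ q_B = 35.2.
Then q_A = 38 − 0.25·35.2 = 29.2.
P_B = 225 − 2·35.2 − 29.2 = 125.4.

125.4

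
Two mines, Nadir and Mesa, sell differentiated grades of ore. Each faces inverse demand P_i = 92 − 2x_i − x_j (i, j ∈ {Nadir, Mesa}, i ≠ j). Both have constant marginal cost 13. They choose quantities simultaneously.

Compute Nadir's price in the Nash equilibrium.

Mine Nadir's profit: π = x_{Nadir}(92 − 2x_{Nadir} − x_{Mesa}) − 13x_{Nadir}.
∂π/∂x_{Nadir} = 79 − 4x_{Nadir} − x_{Mesa} = 0 ⇒ x_{Nadir} = 19.75 − 0.25x_{Mesa}.
The game is symmetric, so in equilibrium x_{Mesa} = x_{Nadir}: the reaction function gives 1.25x_{Nadir} = 19.75, hence x_{Nadir} = 15.8.
P_{Nadir} = 92 − 2·15.8 − 15.8 = 44.6.

44.6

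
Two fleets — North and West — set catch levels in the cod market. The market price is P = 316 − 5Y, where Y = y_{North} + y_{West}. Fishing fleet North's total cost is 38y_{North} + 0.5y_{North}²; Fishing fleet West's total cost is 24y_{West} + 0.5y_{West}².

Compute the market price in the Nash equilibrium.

Fishing fleet North's profit: π = y_{North}(316 − 5(y_{North} + y_{West})) − 38y_{North} − 0.5y_{North}².
∂π/∂y_{North} = 278 − 11y_{North} − 5y_{West} = 0, so y_{North} = 278/11 − (5/11)y_{West}.
By the same steps for West: y_{West} = 292/11 − (5/11)y_{North}.
Plugging y_{West} into North's best response: y_{North} = 278/11 − (5/11)(292/11 − (5/11)y_{North}) ⇒ (96/121)y_{North} = 1598/121, so y_{North} = 799/48.
Then y_{West} = 292/11 − (5/11)·(799/48) = 911/48.
Equilibrium price: P = 316 − 5·35.625 = 137.875.

137.875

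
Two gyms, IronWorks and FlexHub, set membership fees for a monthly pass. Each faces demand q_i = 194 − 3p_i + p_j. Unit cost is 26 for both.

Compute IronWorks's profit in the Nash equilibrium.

2419.68

IronWorks's profit: π = (p_{IronWorks} − 26)(194 − 3p_{IronWorks} + p_{FlexHub}).
∂π/∂p_{IronWorks} = 272 − 6p_{IronWorks} + p_{FlexHub} = 0 ⇒ p_{IronWorks} = 136/3 + (1/6)p_{FlexHub}.
By symmetry p_{FlexHub} = p_{IronWorks}; substituting into the reaction function, (5/6)p_{IronWorks} = 136/3 and p_{IronWorks} = 54.4.
q_{IronWorks} = 194 − 3·54.4 + 54.4 = 85.2.
Profit = (54.4 − 26)·85.2 = 2419.68.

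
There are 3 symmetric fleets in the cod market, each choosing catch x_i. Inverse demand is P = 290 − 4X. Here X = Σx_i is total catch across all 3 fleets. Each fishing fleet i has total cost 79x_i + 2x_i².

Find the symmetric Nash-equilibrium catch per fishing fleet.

10.55

A representative fishing fleet's profit is π_i = x_i(290 − 4X) − 79x_i − 2x_i², with X = x_i + Σ_{j≠i} x_j.
First-order condition: 211 − 12x_i − 4Σ_{j≠i} x_j = 0.
With identical fishing fleets, set every x_j = x: then 211 − 12x − 8x = 0, i.e. x = 211/20 = 10.55.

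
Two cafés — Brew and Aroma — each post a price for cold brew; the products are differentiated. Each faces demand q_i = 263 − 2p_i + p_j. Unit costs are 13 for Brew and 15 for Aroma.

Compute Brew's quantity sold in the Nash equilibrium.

Brew's profit: π = (p_{Brew} − 13)(263 − 2p_{Brew} + p_{Aroma}).
∂π/∂p_{Brew} = 289 − 4p_{Brew} + p_{Aroma} = 0 ⇒ p_{Brew} = 72.25 + 0.25p_{Aroma}.
Similarly p_{Aroma} = 73.25 + 0.25p_{Brew}.
Solving the two reaction functions simultaneously: (1 − (0.25)(0.25))p_{Brew} = 72.25 + 0.25·73.25, so 0.9375p_{Brew} = 90.5625 and p_{Brew} = 96.6.
Then p_{Aroma} = 73.25 + 0.25·96.6 = 97.4.
q_{Brew} = 263 − 2·96.6 + 97.4 = 167.2.

167.2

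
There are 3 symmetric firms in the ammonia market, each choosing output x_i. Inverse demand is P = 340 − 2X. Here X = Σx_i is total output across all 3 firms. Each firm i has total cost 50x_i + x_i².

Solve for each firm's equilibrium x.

A representative firm's profit is π_i = x_i(340 − 2X) − 50x_i − x_i², with X = x_i + Σ_{j≠i} x_j.
First-order condition: 290 − 6x_i − 2Σ_{j≠i} x_j = 0.
Imposing symmetry (x_j = x for all j) turns Σ_{j≠i} x_j into 2x, so 290 = 10x and x = 29.

29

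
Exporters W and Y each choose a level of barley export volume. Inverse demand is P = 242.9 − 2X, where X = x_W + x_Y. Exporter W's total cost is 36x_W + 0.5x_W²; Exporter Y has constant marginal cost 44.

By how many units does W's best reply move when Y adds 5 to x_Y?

-2

Exporter W's profit: π = x_W(242.9 − 2(x_W + x_Y)) − 36x_W − 0.5x_W².
∂π/∂x_W = 206.9 − 5x_W − 2x_Y = 0, so x_W = 41.38 − 0.4x_Y.
The reaction-function slope is −0.4, so a 5-unit rise in x_Y moves x_W by −0.4 × 5 = −2. W's best response falls — the actions are strategic substitutes.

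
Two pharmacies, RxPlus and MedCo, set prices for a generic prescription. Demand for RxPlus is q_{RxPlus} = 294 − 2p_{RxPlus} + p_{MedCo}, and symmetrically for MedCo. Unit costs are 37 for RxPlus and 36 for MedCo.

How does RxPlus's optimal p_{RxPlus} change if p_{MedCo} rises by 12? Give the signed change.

3

RxPlus's profit: π = (p_{RxPlus} − 37)(294 − 2p_{RxPlus} + p_{MedCo}).
∂π/∂p_{RxPlus} = 368 − 4p_{RxPlus} + p_{MedCo} = 0 ⇒ p_{RxPlus} = 92 + 0.25p_{MedCo}.
The reaction-function slope is 0.25, so a 12-unit rise in p_{MedCo} moves p_{RxPlus} by 0.25 × 12 = 3. RxPlus's best response rises — the actions are strategic complements.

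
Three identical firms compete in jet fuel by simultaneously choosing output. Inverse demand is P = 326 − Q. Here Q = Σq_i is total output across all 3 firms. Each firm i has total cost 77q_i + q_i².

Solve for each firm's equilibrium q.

41.5

A representative firm's profit is π_i = q_i(326 − Q) − 77q_i − q_i², with Q = q_i + Σ_{j≠i} q_j.
First-order condition: 249 − 4q_i − Σ_{j≠i} q_j = 0.
With identical firms, set every q_j = q: then 249 − 4q − 2q = 0, i.e. q = 249/6 = 41.5.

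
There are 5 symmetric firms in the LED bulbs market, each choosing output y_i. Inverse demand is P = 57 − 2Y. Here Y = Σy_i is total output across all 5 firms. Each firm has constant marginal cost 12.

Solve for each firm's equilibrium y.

A representative firm's profit is π_i = y_i(57 − 2Y) − 12y_i, with Y = y_i + Σ_{j≠i} y_j.
First-order condition: 45 − 4y_i − 2Σ_{j≠i} y_j = 0.
In a symmetric equilibrium every firm chooses the same y, so Σ_{j≠i} y_j = 4y. The condition becomes 45 − 12y = 0, giving y = 45/12 = 3.75.

3.75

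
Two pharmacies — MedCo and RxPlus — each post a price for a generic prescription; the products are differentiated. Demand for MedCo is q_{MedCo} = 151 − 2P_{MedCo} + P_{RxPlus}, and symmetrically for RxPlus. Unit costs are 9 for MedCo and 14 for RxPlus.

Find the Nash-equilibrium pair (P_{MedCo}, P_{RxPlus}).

57, 59

MedCo's profit: π = (P_{MedCo} − 9)(151 − 2P_{MedCo} + P_{RxPlus}).
∂π/∂P_{MedCo} = 169 − 4P_{MedCo} + P_{RxPlus} = 0 ⇒ P_{MedCo} = 42.25 + 0.25P_{RxPlus}.
Similarly P_{RxPlus} = 44.75 + 0.25P_{MedCo}.
Substituting the second reaction function into the first: P_{MedCo} = 42.25 + 0.25(44.75 + 0.25P_{MedCo}), which gives 0.9375P_{MedCo} = 53.4375 ⇒ P_{MedCo} = 57.
Then P_{RxPlus} = 44.75 + 0.25·57 = 59.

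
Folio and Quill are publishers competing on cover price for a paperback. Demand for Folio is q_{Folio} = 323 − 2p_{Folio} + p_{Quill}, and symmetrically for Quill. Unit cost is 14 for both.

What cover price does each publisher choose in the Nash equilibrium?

117

Folio's profit: π = (p_{Folio} − 14)(323 − 2p_{Folio} + p_{Quill}).
∂π/∂p_{Folio} = 351 − 4p_{Folio} + p_{Quill} = 0 ⇒ p_{Folio} = 87.75 + 0.25p_{Quill}.
Setting p_{Folio} = p_{Quill} in the reaction function: p_{Folio} = 87.75 + 0.25p_{Folio}, so p_{Folio} = 87.75 / 0.75 = 117.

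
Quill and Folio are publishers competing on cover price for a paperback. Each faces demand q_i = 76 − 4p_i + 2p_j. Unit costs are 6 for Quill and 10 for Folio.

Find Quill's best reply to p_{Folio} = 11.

15.25

Quill's profit: π = (p_{Quill} − 6)(76 − 4p_{Quill} + 2p_{Folio}).
∂π/∂p_{Quill} = 100 − 8p_{Quill} + 2p_{Folio} = 0 ⇒ p_{Quill} = 12.5 + 0.25p_{Folio}.
At p_{Folio} = 11: p_{Quill} = 12.5 + 0.25·11 = 15.25.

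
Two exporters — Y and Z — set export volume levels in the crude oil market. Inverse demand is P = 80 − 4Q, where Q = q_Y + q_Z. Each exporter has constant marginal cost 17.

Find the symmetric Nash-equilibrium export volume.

5.25

Exporter Y's profit: π = q_Y(80 − 4(q_Y + q_Z)) − 17q_Y.
∂π/∂q_Y = 63 − 8q_Y − 4q_Z = 0, so q_Y = 7.875 − 0.5q_Z.
The game is symmetric, so in equilibrium q_Z = q_Y: the reaction function gives 1.5q_Y = 7.875, hence q_Y = 5.25.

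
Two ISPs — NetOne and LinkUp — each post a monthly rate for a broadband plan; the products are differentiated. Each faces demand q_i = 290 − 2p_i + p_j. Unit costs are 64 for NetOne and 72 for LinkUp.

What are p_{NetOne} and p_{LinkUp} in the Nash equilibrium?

140.4, 143.6

NetOne's profit: π = (p_{NetOne} − 64)(290 − 2p_{NetOne} + p_{LinkUp}).
∂π/∂p_{NetOne} = 418 − 4p_{NetOne} + p_{LinkUp} = 0 ⇒ p_{NetOne} = 104.5 + 0.25p_{LinkUp}.
Similarly p_{LinkUp} = 108.5 + 0.25p_{NetOne}.
Substituting the second reaction function into the first: p_{NetOne} = 104.5 + 0.25(108.5 + 0.25p_{NetOne}), which gives 0.9375p_{NetOne} = 131.625 ⇒ p_{NetOne} = 140.4.
Then p_{LinkUp} = 108.5 + 0.25·140.4 = 143.6.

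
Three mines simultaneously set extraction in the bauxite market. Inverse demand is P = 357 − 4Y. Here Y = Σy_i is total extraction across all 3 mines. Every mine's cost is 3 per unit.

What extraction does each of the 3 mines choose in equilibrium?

22.125

A representative mine's profit is π_i = y_i(357 − 4Y) − 3y_i, with Y = y_i + Σ_{j≠i} y_j.
First-order condition: 354 − 8y_i − 4Σ_{j≠i} y_j = 0.
With identical mines, set every y_j = y: then 354 − 8y − 8y = 0, i.e. y = 354/16 = 22.125.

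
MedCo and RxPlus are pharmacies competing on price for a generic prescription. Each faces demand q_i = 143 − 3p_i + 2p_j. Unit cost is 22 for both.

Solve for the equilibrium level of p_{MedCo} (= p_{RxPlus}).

MedCo's profit: π = (p_{MedCo} − 22)(143 − 3p_{MedCo} + 2p_{RxPlus}).
∂π/∂p_{MedCo} = 209 − 6p_{MedCo} + 2p_{RxPlus} = 0 ⇒ p_{MedCo} = 209/6 + (1/3)p_{RxPlus}.
Setting p_{MedCo} = p_{RxPlus} in the reaction function: p_{MedCo} = 209/6 + (1/3)p_{MedCo}, so p_{MedCo} = (209/6) / (2/3) = 52.25.

52.25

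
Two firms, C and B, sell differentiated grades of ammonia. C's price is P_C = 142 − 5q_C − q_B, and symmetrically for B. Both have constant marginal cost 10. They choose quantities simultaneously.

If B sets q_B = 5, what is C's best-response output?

12.7

Firm C's profit: π = q_C(142 − 5q_C − q_B) − 10q_C.
∂π/∂q_C = 132 − 10q_C − q_B = 0 ⇒ q_C = 13.2 − 0.1q_B.
At q_B = 5: q_C = 13.2 − 0.1·5 = 12.7.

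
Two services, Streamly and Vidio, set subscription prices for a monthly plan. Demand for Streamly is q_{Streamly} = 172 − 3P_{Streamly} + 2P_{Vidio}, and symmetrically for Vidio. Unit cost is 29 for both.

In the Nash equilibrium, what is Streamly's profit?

Streamly's profit: π = (P_{Streamly} − 29)(172 − 3P_{Streamly} + 2P_{Vidio}).
∂π/∂P_{Streamly} = 259 − 6P_{Streamly} + 2P_{Vidio} = 0 ⇒ P_{Streamly} = 259/6 + (1/3)P_{Vidio}.
Setting P_{Streamly} = P_{Vidio} in the reaction function: P_{Streamly} = 259/6 + (1/3)P_{Streamly}, so P_{Streamly} = (259/6) / (2/3) = 64.75.
q_{Streamly} = 172 − 3·64.75 + 2·64.75 = 107.25.
Profit = (64.75 − 29)·107.25 = 3834.1875.

3834.1875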